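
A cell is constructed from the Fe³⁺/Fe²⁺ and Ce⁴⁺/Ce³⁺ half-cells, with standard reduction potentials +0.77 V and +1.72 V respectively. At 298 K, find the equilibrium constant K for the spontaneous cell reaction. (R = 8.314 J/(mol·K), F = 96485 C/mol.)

E°_cell = +1.72 − (+0.77) = 0.95 V, with n = 1 electron transferred.
At equilibrium E = 0, so the Nernst equation gives ln K = nFE°/RT = (1)(96485)(0.95)/((8.314)(298)) = 37.00.
K = e^37.00 = 1.2 × 10^16.

1.2 × 10^16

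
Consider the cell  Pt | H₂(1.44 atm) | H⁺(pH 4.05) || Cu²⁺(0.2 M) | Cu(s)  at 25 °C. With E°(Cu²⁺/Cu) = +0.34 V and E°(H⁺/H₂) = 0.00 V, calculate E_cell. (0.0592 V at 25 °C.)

0.56 V

The Cu²⁺/Cu couple is the cathode, so E°_cell = 0.34 V; n = 2.
[H⁺] = 10^(−4.05) = 8.9 × 10^-5 M, and Q = [H⁺]^2 / ([Cu²⁺]·P(H₂)) = 2.76 × 10^-8.
E = E° − (0.0592/2) log Q = 0.34 − (0.0592/2)(-7.559) = 0.564 V.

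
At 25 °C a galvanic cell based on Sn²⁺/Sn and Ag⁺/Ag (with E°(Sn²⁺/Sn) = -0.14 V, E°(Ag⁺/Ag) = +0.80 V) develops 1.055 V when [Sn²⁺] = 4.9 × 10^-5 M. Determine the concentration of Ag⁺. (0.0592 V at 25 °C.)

From the Nernst equation, log Q = n(E° − E)/0.0592 = 2(0.94 − 1.055)/0.0592 = -3.885, so Q = 1.3 × 10^-4.
With Q = [Sn²⁺]/[Ag⁺]^2 and the known concentrations, [Ag⁺]^2 in the denominator gives [Ag⁺] = 0.61 M.

0.61 M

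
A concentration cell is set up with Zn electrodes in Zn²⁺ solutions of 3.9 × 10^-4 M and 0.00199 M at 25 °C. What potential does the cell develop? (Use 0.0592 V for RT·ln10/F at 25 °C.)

0.021 V

Both half-cells are Zn²⁺/Zn, so E°_cell = 0. The concentrated side is the cathode; the cell reaction moves Zn²⁺ from high to low concentration with n = 2.
Q = [Zn²⁺]_dilute/[Zn²⁺]_conc = 3.9 × 10^-4/0.00199 = 0.196.
E = 0 − (0.0592/2) log Q = −(0.0592/2)(-0.708) = 0.0210 V.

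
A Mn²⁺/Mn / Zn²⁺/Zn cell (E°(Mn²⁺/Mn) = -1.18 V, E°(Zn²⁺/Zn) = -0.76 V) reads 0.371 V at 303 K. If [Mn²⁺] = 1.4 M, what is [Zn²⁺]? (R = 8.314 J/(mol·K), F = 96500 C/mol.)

0.033 M

From the Nernst equation, ln Q = nF(E° − E)/RT = 2×96500×(0.42 − 0.371)/(8.314×303) = 3.754, so Q = 42.7.
With Q = [Mn²⁺]/[Zn²⁺] and the known concentrations, [Zn²⁺] in the denominator gives [Zn²⁺] = 0.033 M.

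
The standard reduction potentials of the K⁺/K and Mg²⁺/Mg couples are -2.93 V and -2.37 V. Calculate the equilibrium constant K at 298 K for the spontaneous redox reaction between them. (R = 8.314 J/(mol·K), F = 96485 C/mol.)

E°_cell = -2.37 − (-2.93) = 0.56 V, with n = 2 electrons transferred.
At equilibrium E = 0, so the Nernst equation gives ln K = nFE°/RT = (2)(96485)(0.56)/((8.314)(298)) = 43.62.
K = e^43.62 = 8.8 × 10^18.

8.8 × 10^18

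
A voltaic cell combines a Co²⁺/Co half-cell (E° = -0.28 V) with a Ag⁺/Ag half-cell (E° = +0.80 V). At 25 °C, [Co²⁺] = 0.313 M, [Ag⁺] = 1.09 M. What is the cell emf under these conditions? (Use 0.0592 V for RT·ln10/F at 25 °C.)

1.10 V

The Ag⁺/Ag couple has the higher reduction potential and acts as the cathode, so E°_cell = +0.80 − (-0.28) = 1.08 V.
Balancing electrons gives n = 2; the reaction quotient is Q = [Co²⁺]/[Ag⁺]^2 = 0.263.
At 25 °C, E = E° − (0.0592/n) log Q = 1.08 − (0.0592/2)(-0.579) = 1.080 + 0.017 = 1.097 V.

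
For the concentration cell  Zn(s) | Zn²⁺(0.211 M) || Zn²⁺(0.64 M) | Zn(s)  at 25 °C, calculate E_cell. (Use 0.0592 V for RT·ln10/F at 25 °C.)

0.014 V

Both half-cells are Zn²⁺/Zn, so E°_cell = 0. The concentrated side is the cathode; the cell reaction moves Zn²⁺ from high to low concentration with n = 2.
Q = [Zn²⁺]_dilute/[Zn²⁺]_conc = 0.211/0.64 = 0.330.
E = 0 − (0.0592/2) log Q = −(0.0592/2)(-0.482) = 0.0143 V.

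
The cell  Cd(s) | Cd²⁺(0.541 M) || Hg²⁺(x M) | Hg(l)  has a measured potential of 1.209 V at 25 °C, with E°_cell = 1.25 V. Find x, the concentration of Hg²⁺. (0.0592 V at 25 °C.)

0.022 M

From the Nernst equation, log Q = n(E° − E)/0.0592 = 2(1.25 − 1.209)/0.0592 = 1.385, so Q = 24.3.
With Q = [Cd²⁺]/[Hg²⁺] and the known concentrations, [Hg²⁺] in the denominator gives [Hg²⁺] = 0.022 M.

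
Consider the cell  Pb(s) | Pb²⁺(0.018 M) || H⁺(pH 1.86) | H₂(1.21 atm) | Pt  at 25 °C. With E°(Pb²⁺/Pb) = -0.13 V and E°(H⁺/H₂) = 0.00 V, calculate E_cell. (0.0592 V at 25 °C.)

0.069 V

The hydrogen couple is the cathode, so E°_cell = 0.13 V; n = 2.
[H⁺] = 10^(−1.86) = 0.014 M, and Q = [Pb²⁺]·P(H₂) / [H⁺]^2 = 114.
E = E° − (0.0592/2) log Q = 0.13 − (0.0592/2)(2.058) = 0.069 V.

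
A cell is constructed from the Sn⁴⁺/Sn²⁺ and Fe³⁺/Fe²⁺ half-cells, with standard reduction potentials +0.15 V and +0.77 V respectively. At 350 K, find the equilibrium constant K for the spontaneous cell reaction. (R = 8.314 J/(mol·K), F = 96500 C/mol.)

7.2 × 10^17

E°_cell = +0.77 − (+0.15) = 0.62 V, with n = 2 electrons transferred.
At equilibrium E = 0, so the Nernst equation gives ln K = nFE°/RT = (2)(96500)(0.62)/((8.314)(350)) = 41.12.
K = e^41.12 = 7.2 × 10^17.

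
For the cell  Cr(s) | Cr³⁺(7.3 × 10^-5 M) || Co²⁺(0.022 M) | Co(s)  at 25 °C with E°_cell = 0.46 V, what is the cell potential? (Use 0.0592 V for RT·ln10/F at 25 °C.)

Balancing electrons gives n = 6; the reaction quotient is Q = [Cr³⁺]^2/[Co²⁺]^3 = 5 × 10^-4.
At 25 °C, E = E° − (0.0592/n) log Q = 0.46 − (0.0592/6)(-3.301) = 0.460 + 0.033 = 0.493 V.

0.493 V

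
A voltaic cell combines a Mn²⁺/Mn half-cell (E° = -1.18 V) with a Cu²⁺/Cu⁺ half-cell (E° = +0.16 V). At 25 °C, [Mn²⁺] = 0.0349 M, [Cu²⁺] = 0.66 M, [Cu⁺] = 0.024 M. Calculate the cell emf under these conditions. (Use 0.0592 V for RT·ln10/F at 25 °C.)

1.47 V

The Cu²⁺/Cu⁺ couple has the higher reduction potential and acts as the cathode, so E°_cell = +0.16 − (-1.18) = 1.34 V.
Balancing electrons gives n = 2; the reaction quotient is Q = [Mn²⁺]·[Cu⁺]^2/[Cu²⁺]^2 = 4.61 × 10^-5.
At 25 °C, E = E° − (0.0592/n) log Q = 1.34 − (0.0592/2)(-4.336) = 1.340 + 0.128 = 1.468 V.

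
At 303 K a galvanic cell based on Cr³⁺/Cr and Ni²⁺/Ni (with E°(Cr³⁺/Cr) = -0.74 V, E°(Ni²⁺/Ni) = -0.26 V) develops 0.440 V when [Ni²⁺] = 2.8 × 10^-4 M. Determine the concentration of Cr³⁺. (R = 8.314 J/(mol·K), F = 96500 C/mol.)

4.6 × 10^-4 M

From the Nernst equation, ln Q = nF(E° − E)/RT = 6×96500×(0.48 − 0.440)/(8.314×303) = 9.194, so Q = 9830.
With Q = [Cr³⁺]^2/[Ni²⁺]^3 and the known concentrations, [Cr³⁺]^2 in the numerator gives [Cr³⁺] = 4.6 × 10^-4 M.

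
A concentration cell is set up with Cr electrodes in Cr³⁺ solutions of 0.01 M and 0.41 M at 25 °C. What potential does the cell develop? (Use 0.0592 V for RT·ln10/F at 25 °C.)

0.032 V

Both half-cells are Cr³⁺/Cr, so E°_cell = 0. The concentrated side is the cathode; the cell reaction moves Cr³⁺ from high to low concentration with n = 3.
Q = [Cr³⁺]_dilute/[Cr³⁺]_conc = 0.01/0.41 = 0.0244.
E = 0 − (0.0592/3) log Q = −(0.0592/3)(-1.613) = 0.0318 V.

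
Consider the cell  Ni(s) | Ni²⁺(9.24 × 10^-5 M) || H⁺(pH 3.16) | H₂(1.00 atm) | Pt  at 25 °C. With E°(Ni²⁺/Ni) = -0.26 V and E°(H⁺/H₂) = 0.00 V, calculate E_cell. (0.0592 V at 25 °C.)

0.19 V

The hydrogen couple is the cathode, so E°_cell = 0.26 V; n = 2.
[H⁺] = 10^(−3.16) = 6.9 × 10^-4 M, and Q = [Ni²⁺]·P(H₂) / [H⁺]^2 = 193.
E = E° − (0.0592/2) log Q = 0.26 − (0.0592/2)(2.286) = 0.192 V.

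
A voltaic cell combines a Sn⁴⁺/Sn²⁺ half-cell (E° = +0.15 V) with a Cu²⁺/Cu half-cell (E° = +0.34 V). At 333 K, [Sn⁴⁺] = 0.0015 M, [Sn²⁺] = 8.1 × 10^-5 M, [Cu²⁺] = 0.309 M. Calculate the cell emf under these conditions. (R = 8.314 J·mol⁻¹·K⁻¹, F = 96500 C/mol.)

0.131 V

The Cu²⁺/Cu couple has the higher reduction potential and acts as the cathode, so E°_cell = +0.34 − (+0.15) = 0.19 V.
Balancing electrons gives n = 2; the reaction quotient is Q = [Sn⁴⁺]/([Sn²⁺]·[Cu²⁺]) = 59.9.
E = E° − (RT/nF) ln Q = 0.19 − (8.314×333)/(2×96500) × (4.093) = 0.190 − 0.059 = 0.131 V.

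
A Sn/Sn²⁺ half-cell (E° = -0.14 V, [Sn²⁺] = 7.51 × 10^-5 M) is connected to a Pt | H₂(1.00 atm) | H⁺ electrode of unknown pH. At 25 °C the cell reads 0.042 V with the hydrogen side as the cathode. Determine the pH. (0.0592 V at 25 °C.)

E°_cell = 0.14 V and n = 2.
log Q = n(E° − E)/0.0592 = 2×(0.14 − 0.042)/0.0592 = 3.311.
With Q = [Sn²⁺]·P(H₂) / [H⁺]^2, solving for [H⁺] gives log[H⁺] = -3.718, so pH = 3.72.

pH = 3.72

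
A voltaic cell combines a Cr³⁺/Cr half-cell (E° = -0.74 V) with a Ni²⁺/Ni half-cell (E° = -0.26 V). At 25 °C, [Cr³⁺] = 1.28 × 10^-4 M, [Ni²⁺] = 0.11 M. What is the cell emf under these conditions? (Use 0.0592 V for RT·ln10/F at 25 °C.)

0.528 V

The Ni²⁺/Ni couple has the higher reduction potential and acts as the cathode, so E°_cell = -0.26 − (-0.74) = 0.48 V.
Balancing electrons gives n = 6; the reaction quotient is Q = [Cr³⁺]^2/[Ni²⁺]^3 = 1.23 × 10^-5.
At 25 °C, E = E° − (0.0592/n) log Q = 0.48 − (0.0592/6)(-4.910) = 0.480 + 0.048 = 0.528 V.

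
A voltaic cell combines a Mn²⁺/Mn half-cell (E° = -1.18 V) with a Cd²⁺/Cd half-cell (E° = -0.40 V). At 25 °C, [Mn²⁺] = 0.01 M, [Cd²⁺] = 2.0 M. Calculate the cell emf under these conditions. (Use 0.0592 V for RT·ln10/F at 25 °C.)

0.848 V

The Cd²⁺/Cd couple has the higher reduction potential and acts as the cathode, so E°_cell = -0.40 − (-1.18) = 0.78 V.
Balancing electrons gives n = 2; the reaction quotient is Q = [Mn²⁺]/[Cd²⁺] = 0.00500.
At 25 °C, E = E° − (0.0592/n) log Q = 0.78 − (0.0592/2)(-2.301) = 0.780 + 0.068 = 0.848 V.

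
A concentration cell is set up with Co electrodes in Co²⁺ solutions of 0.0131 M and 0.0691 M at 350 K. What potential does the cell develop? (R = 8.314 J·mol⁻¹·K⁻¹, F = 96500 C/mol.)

Both half-cells are Co²⁺/Co, so E°_cell = 0. The concentrated side is the cathode; the cell reaction moves Co²⁺ from high to low concentration with n = 2.
Q = [Co²⁺]_dilute/[Co²⁺]_conc = 0.0131/0.0691 = 0.190.
E = 0 − (RT/nF) ln Q = −((8.314×350)/(2×96500))(-1.663) = 0.0251 V.

0.025 V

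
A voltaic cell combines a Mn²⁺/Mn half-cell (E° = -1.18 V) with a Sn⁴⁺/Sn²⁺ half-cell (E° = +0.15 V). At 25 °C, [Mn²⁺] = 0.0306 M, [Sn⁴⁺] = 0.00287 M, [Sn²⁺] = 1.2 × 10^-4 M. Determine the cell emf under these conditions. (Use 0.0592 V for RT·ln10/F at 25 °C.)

The Sn⁴⁺/Sn²⁺ couple has the higher reduction potential and acts as the cathode, so E°_cell = +0.15 − (-1.18) = 1.33 V.
Balancing electrons gives n = 2; the reaction quotient is Q = [Mn²⁺]·[Sn²⁺]/[Sn⁴⁺] = 0.00128.
At 25 °C, E = E° − (0.0592/n) log Q = 1.33 − (0.0592/2)(-2.893) = 1.330 + 0.086 = 1.416 V.

1.42 V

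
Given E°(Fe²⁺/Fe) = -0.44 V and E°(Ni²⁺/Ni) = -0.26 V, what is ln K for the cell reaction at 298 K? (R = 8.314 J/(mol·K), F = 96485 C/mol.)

E°_cell = -0.26 − (-0.44) = 0.18 V, with n = 2 electrons transferred.
At equilibrium E = 0, so the Nernst equation gives ln K = nFE°/RT = (2)(96485)(0.18)/((8.314)(298)) = 14.02.

ln K = 14.0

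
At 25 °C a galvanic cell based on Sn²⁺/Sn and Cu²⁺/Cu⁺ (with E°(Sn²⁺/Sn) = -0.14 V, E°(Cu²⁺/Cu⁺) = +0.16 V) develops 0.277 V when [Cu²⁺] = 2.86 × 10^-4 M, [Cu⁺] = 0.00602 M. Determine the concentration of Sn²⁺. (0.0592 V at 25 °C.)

0.014 M

From the Nernst equation, log Q = n(E° − E)/0.0592 = 2(0.30 − 0.277)/0.0592 = 0.777, so Q = 5.98.
With Q = [Sn²⁺]·[Cu⁺]^2/[Cu²⁺]^2 and the known concentrations, [Sn²⁺] in the numerator gives [Sn²⁺] = 0.014 M.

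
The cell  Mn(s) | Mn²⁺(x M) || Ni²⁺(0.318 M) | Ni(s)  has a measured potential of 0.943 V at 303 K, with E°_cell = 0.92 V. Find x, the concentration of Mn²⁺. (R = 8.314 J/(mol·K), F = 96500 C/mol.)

From the Nernst equation, ln Q = nF(E° − E)/RT = 2×96500×(0.92 − 0.943)/(8.314×303) = -1.762, so Q = 0.172.
With Q = [Mn²⁺]/[Ni²⁺] and the known concentrations, [Mn²⁺] in the numerator gives [Mn²⁺] = 0.055 M.

0.055 M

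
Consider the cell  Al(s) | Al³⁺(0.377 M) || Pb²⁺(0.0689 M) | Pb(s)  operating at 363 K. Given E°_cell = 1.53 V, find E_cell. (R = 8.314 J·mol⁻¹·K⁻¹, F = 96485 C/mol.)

Balancing electrons gives n = 6; the reaction quotient is Q = [Al³⁺]^2/[Pb²⁺]^3 = 435.
E = E° − (RT/nF) ln Q = 1.53 − (8.314×363)/(6×96485) × (6.074) = 1.530 − 0.032 = 1.498 V.

1.50 V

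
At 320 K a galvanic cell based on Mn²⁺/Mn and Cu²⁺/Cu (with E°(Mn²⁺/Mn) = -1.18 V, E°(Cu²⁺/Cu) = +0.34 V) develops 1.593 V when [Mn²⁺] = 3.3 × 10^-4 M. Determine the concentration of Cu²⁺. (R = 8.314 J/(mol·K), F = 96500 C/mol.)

From the Nernst equation, ln Q = nF(E° − E)/RT = 2×96500×(1.52 − 1.593)/(8.314×320) = -5.296, so Q = 0.00501.
With Q = [Mn²⁺]/[Cu²⁺] and the known concentrations, [Cu²⁺] in the denominator gives [Cu²⁺] = 0.066 M.

0.066 M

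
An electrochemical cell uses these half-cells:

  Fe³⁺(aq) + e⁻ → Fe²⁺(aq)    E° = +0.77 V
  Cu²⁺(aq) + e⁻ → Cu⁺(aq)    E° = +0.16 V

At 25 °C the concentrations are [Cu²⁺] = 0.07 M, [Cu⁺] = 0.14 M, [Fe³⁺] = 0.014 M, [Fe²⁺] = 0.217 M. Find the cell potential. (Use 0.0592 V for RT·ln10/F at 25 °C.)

0.557 V

The Fe³⁺/Fe²⁺ couple has the higher reduction potential and acts as the cathode, so E°_cell = +0.77 − (+0.16) = 0.61 V.
Balancing electrons gives n = 1; the reaction quotient is Q = [Cu²⁺]·[Fe²⁺]/([Cu⁺]·[Fe³⁺]) = 7.75.
At 25 °C, E = E° − (0.0592/n) log Q = 0.61 − (0.0592/1)(0.889) = 0.610 − 0.053 = 0.557 V.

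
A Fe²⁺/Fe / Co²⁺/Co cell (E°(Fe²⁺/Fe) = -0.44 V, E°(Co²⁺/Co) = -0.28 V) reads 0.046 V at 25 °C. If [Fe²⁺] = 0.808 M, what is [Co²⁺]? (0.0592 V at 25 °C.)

From the Nernst equation, log Q = n(E° − E)/0.0592 = 2(0.16 − 0.046)/0.0592 = 3.851, so Q = 7100.
With Q = [Fe²⁺]/[Co²⁺] and the known concentrations, [Co²⁺] in the denominator gives [Co²⁺] = 1.1 × 10^-4 M.

1.1 × 10^-4 M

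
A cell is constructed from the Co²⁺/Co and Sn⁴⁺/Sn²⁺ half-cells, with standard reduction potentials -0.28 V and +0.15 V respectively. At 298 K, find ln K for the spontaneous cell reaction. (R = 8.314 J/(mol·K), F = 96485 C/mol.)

E°_cell = +0.15 − (-0.28) = 0.43 V, with n = 2 electrons transferred.
At equilibrium E = 0, so the Nernst equation gives ln K = nFE°/RT = (2)(96485)(0.43)/((8.314)(298)) = 33.49.

ln K = 33.5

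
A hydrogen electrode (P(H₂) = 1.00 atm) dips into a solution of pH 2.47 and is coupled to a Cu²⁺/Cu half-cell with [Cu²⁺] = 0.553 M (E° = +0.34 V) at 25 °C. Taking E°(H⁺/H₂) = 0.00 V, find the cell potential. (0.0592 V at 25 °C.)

The Cu²⁺/Cu couple is the cathode, so E°_cell = 0.34 V; n = 2.
[H⁺] = 10^(−2.47) = 0.0034 M, and Q = [H⁺]^2 / ([Cu²⁺]·P(H₂)) = 2.08 × 10^-5.
E = E° − (0.0592/2) log Q = 0.34 − (0.0592/2)(-4.683) = 0.479 V.

0.48 V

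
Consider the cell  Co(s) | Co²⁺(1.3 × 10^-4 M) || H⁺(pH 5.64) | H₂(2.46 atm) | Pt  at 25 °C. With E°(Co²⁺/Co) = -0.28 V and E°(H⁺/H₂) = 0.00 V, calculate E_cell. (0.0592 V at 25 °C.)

The hydrogen couple is the cathode, so E°_cell = 0.28 V; n = 2.
[H⁺] = 10^(−5.64) = 2.3 × 10^-6 M, and Q = [Co²⁺]·P(H₂) / [H⁺]^2 = 6.09 × 10^7.
E = E° − (0.0592/2) log Q = 0.28 − (0.0592/2)(7.785) = 0.050 V.

0.050 V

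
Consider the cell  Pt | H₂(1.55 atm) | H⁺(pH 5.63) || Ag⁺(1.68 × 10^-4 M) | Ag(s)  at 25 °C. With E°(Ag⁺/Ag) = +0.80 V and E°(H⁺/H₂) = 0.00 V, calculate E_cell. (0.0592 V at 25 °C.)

0.92 V

The Ag⁺/Ag couple is the cathode, so E°_cell = 0.80 V; n = 2.
[H⁺] = 10^(−5.63) = 2.3 × 10^-6 M, and Q = [H⁺]^2 / ([Ag⁺]^2·P(H₂)) = 1.26 × 10^-4.
E = E° − (0.0592/2) log Q = 0.80 − (0.0592/2)(-3.901) = 0.915 V.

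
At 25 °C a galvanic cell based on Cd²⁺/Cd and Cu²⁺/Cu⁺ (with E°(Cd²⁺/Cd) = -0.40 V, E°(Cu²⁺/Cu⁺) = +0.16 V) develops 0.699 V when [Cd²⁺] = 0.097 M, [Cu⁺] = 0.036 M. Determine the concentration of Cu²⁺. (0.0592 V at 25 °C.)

2.5 M

From the Nernst equation, log Q = n(E° − E)/0.0592 = 2(0.56 − 0.699)/0.0592 = -4.696, so Q = 2.01 × 10^-5.
With Q = [Cd²⁺]·[Cu⁺]^2/[Cu²⁺]^2 and the known concentrations, [Cu²⁺]^2 in the denominator gives [Cu²⁺] = 2.5 M.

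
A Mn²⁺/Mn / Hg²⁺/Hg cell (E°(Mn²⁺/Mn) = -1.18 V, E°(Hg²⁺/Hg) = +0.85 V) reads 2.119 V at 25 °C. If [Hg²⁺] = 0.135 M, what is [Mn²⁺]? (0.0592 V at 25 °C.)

1.3 × 10^-4 M

From the Nernst equation, log Q = n(E° − E)/0.0592 = 2(2.03 − 2.119)/0.0592 = -3.007, so Q = 9.85 × 10^-4.
With Q = [Mn²⁺]/[Hg²⁺] and the known concentrations, [Mn²⁺] in the numerator gives [Mn²⁺] = 1.3 × 10^-4 M.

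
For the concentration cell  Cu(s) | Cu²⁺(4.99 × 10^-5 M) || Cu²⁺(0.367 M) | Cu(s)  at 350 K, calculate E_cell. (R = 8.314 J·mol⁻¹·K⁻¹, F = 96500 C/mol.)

0.13 V

Both half-cells are Cu²⁺/Cu, so E°_cell = 0. The concentrated side is the cathode; the cell reaction moves Cu²⁺ from high to low concentration with n = 2.
Q = [Cu²⁺]_dilute/[Cu²⁺]_conc = 4.99 × 10^-5/0.367 = 1.36 × 10^-4.
E = 0 − (RT/nF) ln Q = −((8.314×350)/(2×96500))(-8.903) = 0.1342 V.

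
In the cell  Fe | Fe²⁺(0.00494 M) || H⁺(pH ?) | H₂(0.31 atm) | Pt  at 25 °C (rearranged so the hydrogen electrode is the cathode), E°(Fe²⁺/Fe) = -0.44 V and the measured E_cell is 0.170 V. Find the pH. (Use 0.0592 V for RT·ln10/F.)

pH = 5.97

E°_cell = 0.44 V and n = 2.
log Q = n(E° − E)/0.0592 = 2×(0.44 − 0.170)/0.0592 = 9.122.
With Q = [Fe²⁺]·P(H₂) / [H⁺]^2, solving for [H⁺] gives log[H⁺] = -5.968, so pH = 5.97.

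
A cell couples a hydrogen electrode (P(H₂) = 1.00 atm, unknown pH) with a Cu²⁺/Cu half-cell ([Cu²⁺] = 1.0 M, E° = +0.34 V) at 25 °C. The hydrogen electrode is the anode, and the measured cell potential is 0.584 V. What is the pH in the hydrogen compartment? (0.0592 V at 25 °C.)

pH = 4.12

E°_cell = 0.34 V and n = 2.
log Q = n(E° − E)/0.0592 = 2×(0.34 − 0.584)/0.0592 = -8.243.
With Q = [H⁺]^2 / ([Cu²⁺]·P(H₂)), solving for [H⁺] gives log[H⁺] = -4.122, so pH = 4.12.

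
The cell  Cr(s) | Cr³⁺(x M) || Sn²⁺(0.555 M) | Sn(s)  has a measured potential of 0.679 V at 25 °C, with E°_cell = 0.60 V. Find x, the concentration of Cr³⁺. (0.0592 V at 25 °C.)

4.1 × 10^-5 M

From the Nernst equation, log Q = n(E° − E)/0.0592 = 6(0.60 − 0.679)/0.0592 = -8.007, so Q = 9.85 × 10^-9.
With Q = [Cr³⁺]^2/[Sn²⁺]^3 and the known concentrations, [Cr³⁺]^2 in the numerator gives [Cr³⁺] = 4.1 × 10^-5 M.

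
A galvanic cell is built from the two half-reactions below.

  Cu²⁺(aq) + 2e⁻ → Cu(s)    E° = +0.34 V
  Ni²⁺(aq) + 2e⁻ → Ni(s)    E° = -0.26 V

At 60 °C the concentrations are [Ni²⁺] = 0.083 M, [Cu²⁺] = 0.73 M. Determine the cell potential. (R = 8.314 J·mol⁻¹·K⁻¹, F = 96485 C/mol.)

The Cu²⁺/Cu couple has the higher reduction potential and acts as the cathode, so E°_cell = +0.34 − (-0.26) = 0.60 V.
Balancing electrons gives n = 2; the reaction quotient is Q = [Ni²⁺]/[Cu²⁺] = 0.114.
E = E° − (RT/nF) ln Q = 0.60 − (8.314×333)/(2×96485) × (-2.174) = 0.600 + 0.031 = 0.631 V.

0.631 V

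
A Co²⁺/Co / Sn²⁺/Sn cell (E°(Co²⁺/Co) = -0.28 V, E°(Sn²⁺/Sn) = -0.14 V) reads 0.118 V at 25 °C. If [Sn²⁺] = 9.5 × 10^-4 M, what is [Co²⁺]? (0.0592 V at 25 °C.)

From the Nernst equation, log Q = n(E° − E)/0.0592 = 2(0.14 − 0.118)/0.0592 = 0.743, so Q = 5.54.
With Q = [Co²⁺]/[Sn²⁺] and the known concentrations, [Co²⁺] in the numerator gives [Co²⁺] = 0.0053 M.

0.0053 M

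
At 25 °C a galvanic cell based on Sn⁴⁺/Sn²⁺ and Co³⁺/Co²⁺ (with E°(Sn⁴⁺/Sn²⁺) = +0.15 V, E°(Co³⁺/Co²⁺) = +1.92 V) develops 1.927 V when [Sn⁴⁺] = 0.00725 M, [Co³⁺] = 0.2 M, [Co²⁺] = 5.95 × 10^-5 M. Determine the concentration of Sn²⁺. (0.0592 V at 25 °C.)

1.3 × 10^-4 M

From the Nernst equation, log Q = n(E° − E)/0.0592 = 2(1.77 − 1.927)/0.0592 = -5.304, so Q = 4.97 × 10^-6.
With Q = [Sn⁴⁺]·[Co²⁺]^2/([Sn²⁺]·[Co³⁺]^2) and the known concentrations, [Sn²⁺] in the denominator gives [Sn²⁺] = 1.3 × 10^-4 M.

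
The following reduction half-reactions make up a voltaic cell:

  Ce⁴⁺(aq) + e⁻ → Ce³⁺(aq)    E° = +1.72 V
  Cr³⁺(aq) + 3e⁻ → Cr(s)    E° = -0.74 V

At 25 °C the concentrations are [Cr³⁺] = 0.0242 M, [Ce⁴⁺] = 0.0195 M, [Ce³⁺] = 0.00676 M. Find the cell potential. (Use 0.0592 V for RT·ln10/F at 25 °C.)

The Ce⁴⁺/Ce³⁺ couple has the higher reduction potential and acts as the cathode, so E°_cell = +1.72 − (-0.74) = 2.46 V.
Balancing electrons gives n = 3; the reaction quotient is Q = [Cr³⁺]·[Ce³⁺]^3/[Ce⁴⁺]^3 = 0.00101.
At 25 °C, E = E° − (0.0592/n) log Q = 2.46 − (0.0592/3)(-2.996) = 2.460 + 0.059 = 2.519 V.

2.52 V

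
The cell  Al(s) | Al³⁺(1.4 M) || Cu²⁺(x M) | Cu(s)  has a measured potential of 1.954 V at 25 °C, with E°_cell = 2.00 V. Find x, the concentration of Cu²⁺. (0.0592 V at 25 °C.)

From the Nernst equation, log Q = n(E° − E)/0.0592 = 6(2.00 − 1.954)/0.0592 = 4.662, so Q = 4.59 × 10^4.
With Q = [Al³⁺]^2/[Cu²⁺]^3 and the known concentrations, [Cu²⁺]^3 in the denominator gives [Cu²⁺] = 0.035 M.

0.035 M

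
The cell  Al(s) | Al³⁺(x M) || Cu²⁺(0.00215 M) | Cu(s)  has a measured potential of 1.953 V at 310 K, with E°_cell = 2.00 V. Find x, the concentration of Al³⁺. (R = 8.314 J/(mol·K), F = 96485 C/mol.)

From the Nernst equation, ln Q = nF(E° − E)/RT = 6×96485×(2.00 − 1.953)/(8.314×310) = 10.557, so Q = 3.84 × 10^4.
With Q = [Al³⁺]^2/[Cu²⁺]^3 and the known concentrations, [Al³⁺]^2 in the numerator gives [Al³⁺] = 0.02 M.

0.02 M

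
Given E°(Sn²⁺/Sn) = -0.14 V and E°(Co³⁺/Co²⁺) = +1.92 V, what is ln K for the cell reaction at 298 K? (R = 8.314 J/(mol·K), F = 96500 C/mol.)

E°_cell = +1.92 − (-0.14) = 2.06 V, with n = 2 electrons transferred.
At equilibrium E = 0, so the Nernst equation gives ln K = nFE°/RT = (2)(96500)(2.06)/((8.314)(298)) = 160.47.

ln K = 160.5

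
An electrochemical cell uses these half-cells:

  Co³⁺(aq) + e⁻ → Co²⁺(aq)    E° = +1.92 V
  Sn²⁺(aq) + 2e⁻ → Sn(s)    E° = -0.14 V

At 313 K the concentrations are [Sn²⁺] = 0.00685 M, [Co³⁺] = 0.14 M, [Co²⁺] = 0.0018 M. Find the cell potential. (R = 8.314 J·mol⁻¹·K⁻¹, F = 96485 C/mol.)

2.24 V

The Co³⁺/Co²⁺ couple has the higher reduction potential and acts as the cathode, so E°_cell = +1.92 − (-0.14) = 2.06 V.
Balancing electrons gives n = 2; the reaction quotient is Q = [Sn²⁺]·[Co²⁺]^2/[Co³⁺]^2 = 1.13 × 10^-6.
E = E° − (RT/nF) ln Q = 2.06 − (8.314×313)/(2×96485) × (-13.691) = 2.060 + 0.185 = 2.245 V.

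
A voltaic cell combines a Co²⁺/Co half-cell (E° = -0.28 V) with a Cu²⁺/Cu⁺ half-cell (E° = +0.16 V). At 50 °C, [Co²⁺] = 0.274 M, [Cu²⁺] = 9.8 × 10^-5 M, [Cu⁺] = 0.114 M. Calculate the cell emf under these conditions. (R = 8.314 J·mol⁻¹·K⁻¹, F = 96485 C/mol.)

0.262 V

The Cu²⁺/Cu⁺ couple has the higher reduction potential and acts as the cathode, so E°_cell = +0.16 − (-0.28) = 0.44 V.
Balancing electrons gives n = 2; the reaction quotient is Q = [Co²⁺]·[Cu⁺]^2/[Cu²⁺]^2 = 3.71 × 10^5.
E = E° − (RT/nF) ln Q = 0.44 − (8.314×323)/(2×96485) × (12.823) = 0.440 − 0.178 = 0.262 V.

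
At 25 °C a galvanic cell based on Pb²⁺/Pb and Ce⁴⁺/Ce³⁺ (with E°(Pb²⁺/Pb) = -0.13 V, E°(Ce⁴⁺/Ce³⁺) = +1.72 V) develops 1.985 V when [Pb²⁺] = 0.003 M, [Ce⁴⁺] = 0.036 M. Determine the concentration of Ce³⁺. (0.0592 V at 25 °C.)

0.0034 M

From the Nernst equation, log Q = n(E° − E)/0.0592 = 2(1.85 − 1.985)/0.0592 = -4.561, so Q = 2.75 × 10^-5.
With Q = [Pb²⁺]·[Ce³⁺]^2/[Ce⁴⁺]^2 and the known concentrations, [Ce³⁺]^2 in the numerator gives [Ce³⁺] = 0.0034 M.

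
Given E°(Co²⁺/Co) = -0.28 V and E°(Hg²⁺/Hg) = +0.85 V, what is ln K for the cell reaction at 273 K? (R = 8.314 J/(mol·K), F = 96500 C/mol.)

E°_cell = +0.85 − (-0.28) = 1.13 V, with n = 2 electrons transferred.
At equilibrium E = 0, so the Nernst equation gives ln K = nFE°/RT = (2)(96500)(1.13)/((8.314)(273)) = 96.09.

ln K = 96.1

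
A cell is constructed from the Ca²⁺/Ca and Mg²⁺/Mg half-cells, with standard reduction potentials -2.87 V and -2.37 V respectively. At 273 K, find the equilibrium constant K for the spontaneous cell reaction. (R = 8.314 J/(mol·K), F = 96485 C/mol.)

E°_cell = -2.37 − (-2.87) = 0.50 V, with n = 2 electrons transferred.
At equilibrium E = 0, so the Nernst equation gives ln K = nFE°/RT = (2)(96485)(0.50)/((8.314)(273)) = 42.51.
K = e^42.51 = 2.9 × 10^18.

2.9 × 10^18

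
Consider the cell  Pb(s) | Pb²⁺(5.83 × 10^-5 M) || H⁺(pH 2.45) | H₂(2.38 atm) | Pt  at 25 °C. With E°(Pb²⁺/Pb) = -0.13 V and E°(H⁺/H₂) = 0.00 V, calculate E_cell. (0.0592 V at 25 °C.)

0.099 V

The hydrogen couple is the cathode, so E°_cell = 0.13 V; n = 2.
[H⁺] = 10^(−2.45) = 0.0035 M, and Q = [Pb²⁺]·P(H₂) / [H⁺]^2 = 11.0.
E = E° − (0.0592/2) log Q = 0.13 − (0.0592/2)(1.042) = 0.099 V.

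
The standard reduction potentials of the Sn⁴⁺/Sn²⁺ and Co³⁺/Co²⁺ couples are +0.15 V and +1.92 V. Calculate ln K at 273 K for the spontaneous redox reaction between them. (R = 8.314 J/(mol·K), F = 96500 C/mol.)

E°_cell = +1.92 − (+0.15) = 1.77 V, with n = 2 electrons transferred.
At equilibrium E = 0, so the Nernst equation gives ln K = nFE°/RT = (2)(96500)(1.77)/((8.314)(273)) = 150.51.

ln K = 150.5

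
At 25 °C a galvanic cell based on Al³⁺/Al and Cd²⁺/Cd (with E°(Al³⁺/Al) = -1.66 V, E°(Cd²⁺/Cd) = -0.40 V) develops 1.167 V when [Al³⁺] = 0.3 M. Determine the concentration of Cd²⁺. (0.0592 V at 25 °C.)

From the Nernst equation, log Q = n(E° − E)/0.0592 = 6(1.26 − 1.167)/0.0592 = 9.426, so Q = 2.66 × 10^9.
With Q = [Al³⁺]^2/[Cd²⁺]^3 and the known concentrations, [Cd²⁺]^3 in the denominator gives [Cd²⁺] = 3.2 × 10^-4 M.

3.2 × 10^-4 M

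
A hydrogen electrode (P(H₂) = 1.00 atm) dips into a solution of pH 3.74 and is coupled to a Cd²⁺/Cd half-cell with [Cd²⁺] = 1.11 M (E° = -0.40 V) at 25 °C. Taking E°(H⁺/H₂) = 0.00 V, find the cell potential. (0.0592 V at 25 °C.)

The hydrogen couple is the cathode, so E°_cell = 0.40 V; n = 2.
[H⁺] = 10^(−3.74) = 1.8 × 10^-4 M, and Q = [Cd²⁺]·P(H₂) / [H⁺]^2 = 3.35 × 10^7.
E = E° − (0.0592/2) log Q = 0.40 − (0.0592/2)(7.525) = 0.177 V.

0.18 V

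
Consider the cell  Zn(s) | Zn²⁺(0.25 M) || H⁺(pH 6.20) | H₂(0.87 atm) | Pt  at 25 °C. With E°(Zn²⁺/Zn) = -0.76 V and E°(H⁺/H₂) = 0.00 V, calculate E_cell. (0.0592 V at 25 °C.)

0.41 V

The hydrogen couple is the cathode, so E°_cell = 0.76 V; n = 2.
[H⁺] = 10^(−6.20) = 6.3 × 10^-7 M, and Q = [Zn²⁺]·P(H₂) / [H⁺]^2 = 5.46 × 10^11.
E = E° − (0.0592/2) log Q = 0.76 − (0.0592/2)(11.737) = 0.413 V.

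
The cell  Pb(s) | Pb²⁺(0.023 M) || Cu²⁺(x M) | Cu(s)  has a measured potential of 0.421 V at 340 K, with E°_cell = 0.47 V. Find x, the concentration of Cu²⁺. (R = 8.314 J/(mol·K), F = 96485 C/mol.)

8.1 × 10^-4 M

From the Nernst equation, ln Q = nF(E° − E)/RT = 2×96485×(0.47 − 0.421)/(8.314×340) = 3.345, so Q = 28.4.
With Q = [Pb²⁺]/[Cu²⁺] and the known concentrations, [Cu²⁺] in the denominator gives [Cu²⁺] = 8.1 × 10^-4 M.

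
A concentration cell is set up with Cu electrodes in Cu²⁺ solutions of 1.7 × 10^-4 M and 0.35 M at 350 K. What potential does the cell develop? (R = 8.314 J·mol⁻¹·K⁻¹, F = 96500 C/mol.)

Both half-cells are Cu²⁺/Cu, so E°_cell = 0. The concentrated side is the cathode; the cell reaction moves Cu²⁺ from high to low concentration with n = 2.
Q = [Cu²⁺]_dilute/[Cu²⁺]_conc = 1.7 × 10^-4/0.35 = 4.86 × 10^-4.
E = 0 − (RT/nF) ln Q = −((8.314×350)/(2×96500))(-7.630) = 0.1150 V.

0.12 V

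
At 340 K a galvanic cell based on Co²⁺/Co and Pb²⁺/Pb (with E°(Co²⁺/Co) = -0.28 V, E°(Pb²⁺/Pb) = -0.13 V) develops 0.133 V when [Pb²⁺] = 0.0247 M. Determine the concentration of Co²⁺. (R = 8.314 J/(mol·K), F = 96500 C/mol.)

From the Nernst equation, ln Q = nF(E° − E)/RT = 2×96500×(0.15 − 0.133)/(8.314×340) = 1.161, so Q = 3.19.
With Q = [Co²⁺]/[Pb²⁺] and the known concentrations, [Co²⁺] in the numerator gives [Co²⁺] = 0.079 M.

0.079 M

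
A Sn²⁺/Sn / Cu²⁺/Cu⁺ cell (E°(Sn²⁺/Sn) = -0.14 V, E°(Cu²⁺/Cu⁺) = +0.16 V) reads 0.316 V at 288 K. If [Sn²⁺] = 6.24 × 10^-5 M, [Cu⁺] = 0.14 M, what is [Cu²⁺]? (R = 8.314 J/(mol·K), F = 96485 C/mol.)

0.0021 M

From the Nernst equation, ln Q = nF(E° − E)/RT = 2×96485×(0.30 − 0.316)/(8.314×288) = -1.289, so Q = 0.275.
With Q = [Sn²⁺]·[Cu⁺]^2/[Cu²⁺]^2 and the known concentrations, [Cu²⁺]^2 in the denominator gives [Cu²⁺] = 0.0021 M.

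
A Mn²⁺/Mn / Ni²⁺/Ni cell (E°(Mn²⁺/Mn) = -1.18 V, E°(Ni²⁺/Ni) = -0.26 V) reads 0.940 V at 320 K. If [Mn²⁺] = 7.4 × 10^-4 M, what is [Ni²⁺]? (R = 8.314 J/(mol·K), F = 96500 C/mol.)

From the Nernst equation, ln Q = nF(E° − E)/RT = 2×96500×(0.92 − 0.940)/(8.314×320) = -1.451, so Q = 0.234.
With Q = [Mn²⁺]/[Ni²⁺] and the known concentrations, [Ni²⁺] in the denominator gives [Ni²⁺] = 0.0032 M.

0.0032 M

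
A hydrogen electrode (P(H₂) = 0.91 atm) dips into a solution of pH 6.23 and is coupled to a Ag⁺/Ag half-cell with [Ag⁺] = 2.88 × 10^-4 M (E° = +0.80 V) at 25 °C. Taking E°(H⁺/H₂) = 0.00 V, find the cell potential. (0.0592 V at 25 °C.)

The Ag⁺/Ag couple is the cathode, so E°_cell = 0.80 V; n = 2.
[H⁺] = 10^(−6.23) = 5.9 × 10^-7 M, and Q = [H⁺]^2 / ([Ag⁺]^2·P(H₂)) = 4.59 × 10^-6.
E = E° − (0.0592/2) log Q = 0.80 − (0.0592/2)(-5.338) = 0.958 V.

0.96 V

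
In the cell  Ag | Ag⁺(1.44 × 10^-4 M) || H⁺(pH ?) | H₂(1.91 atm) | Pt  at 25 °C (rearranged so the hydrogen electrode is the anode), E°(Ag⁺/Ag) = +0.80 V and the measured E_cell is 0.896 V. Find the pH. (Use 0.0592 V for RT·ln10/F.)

pH = 5.32

E°_cell = 0.80 V and n = 2.
log Q = n(E° − E)/0.0592 = 2×(0.80 − 0.896)/0.0592 = -3.243.
With Q = [H⁺]^2 / ([Ag⁺]^2·P(H₂)), solving for [H⁺] gives log[H⁺] = -5.323, so pH = 5.32.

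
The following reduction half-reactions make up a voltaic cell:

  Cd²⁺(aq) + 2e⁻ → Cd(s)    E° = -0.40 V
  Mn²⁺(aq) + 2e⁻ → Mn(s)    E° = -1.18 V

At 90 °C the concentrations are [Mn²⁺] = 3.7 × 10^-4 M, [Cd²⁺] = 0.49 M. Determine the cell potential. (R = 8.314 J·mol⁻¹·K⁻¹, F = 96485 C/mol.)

0.892 V

The Cd²⁺/Cd couple has the higher reduction potential and acts as the cathode, so E°_cell = -0.40 − (-1.18) = 0.78 V.
Balancing electrons gives n = 2; the reaction quotient is Q = [Mn²⁺]/[Cd²⁺] = 7.55 × 10^-4.
E = E° − (RT/nF) ln Q = 0.78 − (8.314×363)/(2×96485) × (-7.189) = 0.780 + 0.112 = 0.892 V.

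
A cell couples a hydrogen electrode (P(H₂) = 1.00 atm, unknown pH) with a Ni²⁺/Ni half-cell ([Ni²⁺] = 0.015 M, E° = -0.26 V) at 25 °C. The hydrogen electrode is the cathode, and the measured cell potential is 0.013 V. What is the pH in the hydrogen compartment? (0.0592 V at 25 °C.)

E°_cell = 0.26 V and n = 2.
log Q = n(E° − E)/0.0592 = 2×(0.26 − 0.013)/0.0592 = 8.345.
With Q = [Ni²⁺]·P(H₂) / [H⁺]^2, solving for [H⁺] gives log[H⁺] = -5.084, so pH = 5.08.

pH = 5.08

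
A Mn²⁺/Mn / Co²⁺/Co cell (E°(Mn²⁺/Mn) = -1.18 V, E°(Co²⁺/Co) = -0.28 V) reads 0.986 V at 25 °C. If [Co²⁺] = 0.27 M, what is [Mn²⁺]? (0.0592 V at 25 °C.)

From the Nernst equation, log Q = n(E° − E)/0.0592 = 2(0.90 − 0.986)/0.0592 = -2.905, so Q = 0.00124.
With Q = [Mn²⁺]/[Co²⁺] and the known concentrations, [Mn²⁺] in the numerator gives [Mn²⁺] = 3.4 × 10^-4 M.

3.4 × 10^-4 M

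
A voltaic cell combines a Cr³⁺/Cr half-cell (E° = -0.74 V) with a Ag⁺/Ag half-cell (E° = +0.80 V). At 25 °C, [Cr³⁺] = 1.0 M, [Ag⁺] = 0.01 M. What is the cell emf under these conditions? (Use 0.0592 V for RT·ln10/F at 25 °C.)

The Ag⁺/Ag couple has the higher reduction potential and acts as the cathode, so E°_cell = +0.80 − (-0.74) = 1.54 V.
Balancing electrons gives n = 3; the reaction quotient is Q = [Cr³⁺]/[Ag⁺]^3 = 1 × 10^6.
At 25 °C, E = E° − (0.0592/n) log Q = 1.54 − (0.0592/3)(6.000) = 1.540 − 0.118 = 1.422 V.

1.42 V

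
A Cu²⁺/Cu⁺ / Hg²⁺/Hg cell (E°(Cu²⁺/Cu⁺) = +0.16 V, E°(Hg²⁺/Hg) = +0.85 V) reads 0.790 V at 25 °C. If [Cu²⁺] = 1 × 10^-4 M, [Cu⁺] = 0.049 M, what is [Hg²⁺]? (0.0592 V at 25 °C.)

0.01 M

From the Nernst equation, log Q = n(E° − E)/0.0592 = 2(0.69 − 0.790)/0.0592 = -3.378, so Q = 4.18 × 10^-4.
With Q = [Cu²⁺]^2/([Cu⁺]^2·[Hg²⁺]) and the known concentrations, [Hg²⁺] in the denominator gives [Hg²⁺] = 0.01 M.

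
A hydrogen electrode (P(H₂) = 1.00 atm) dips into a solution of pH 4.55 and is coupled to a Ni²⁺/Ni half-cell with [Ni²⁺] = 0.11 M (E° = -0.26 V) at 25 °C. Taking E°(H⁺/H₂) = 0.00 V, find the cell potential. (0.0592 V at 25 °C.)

0.019 V

The hydrogen couple is the cathode, so E°_cell = 0.26 V; n = 2.
[H⁺] = 10^(−4.55) = 2.8 × 10^-5 M, and Q = [Ni²⁺]·P(H₂) / [H⁺]^2 = 1.38 × 10^8.
E = E° − (0.0592/2) log Q = 0.26 − (0.0592/2)(8.141) = 0.019 V.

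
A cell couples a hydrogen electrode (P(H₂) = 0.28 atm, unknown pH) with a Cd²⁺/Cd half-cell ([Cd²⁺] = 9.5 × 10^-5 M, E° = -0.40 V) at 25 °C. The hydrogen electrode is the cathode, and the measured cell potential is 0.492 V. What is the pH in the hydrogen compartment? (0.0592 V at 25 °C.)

pH = 0.73

E°_cell = 0.40 V and n = 2.
log Q = n(E° − E)/0.0592 = 2×(0.40 − 0.492)/0.0592 = -3.108.
With Q = [Cd²⁺]·P(H₂) / [H⁺]^2, solving for [H⁺] gives log[H⁺] = -0.734, so pH = 0.73.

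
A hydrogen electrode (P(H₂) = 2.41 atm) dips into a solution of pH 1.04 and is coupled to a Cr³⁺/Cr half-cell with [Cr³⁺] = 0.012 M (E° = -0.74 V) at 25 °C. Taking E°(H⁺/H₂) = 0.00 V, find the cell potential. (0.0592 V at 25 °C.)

The hydrogen couple is the cathode, so E°_cell = 0.74 V; n = 6.
[H⁺] = 10^(−1.04) = 0.091 M, and Q = [Cr³⁺]^2·P(H₂)^3 / [H⁺]^6 = 3500.
E = E° − (0.0592/6) log Q = 0.74 − (0.0592/6)(3.544) = 0.705 V.

0.71 V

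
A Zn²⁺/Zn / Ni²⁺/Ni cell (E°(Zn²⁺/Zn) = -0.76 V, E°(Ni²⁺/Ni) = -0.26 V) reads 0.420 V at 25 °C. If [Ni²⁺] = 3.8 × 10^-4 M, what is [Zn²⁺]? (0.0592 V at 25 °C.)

From the Nernst equation, log Q = n(E° − E)/0.0592 = 2(0.50 − 0.420)/0.0592 = 2.703, so Q = 504.
With Q = [Zn²⁺]/[Ni²⁺] and the known concentrations, [Zn²⁺] in the numerator gives [Zn²⁺] = 0.19 M.

0.19 M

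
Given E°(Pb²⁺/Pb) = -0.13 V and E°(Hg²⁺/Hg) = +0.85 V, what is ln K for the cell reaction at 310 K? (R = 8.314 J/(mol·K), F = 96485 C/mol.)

E°_cell = +0.85 − (-0.13) = 0.98 V, with n = 2 electrons transferred.
At equilibrium E = 0, so the Nernst equation gives ln K = nFE°/RT = (2)(96485)(0.98)/((8.314)(310)) = 73.37.

ln K = 73.4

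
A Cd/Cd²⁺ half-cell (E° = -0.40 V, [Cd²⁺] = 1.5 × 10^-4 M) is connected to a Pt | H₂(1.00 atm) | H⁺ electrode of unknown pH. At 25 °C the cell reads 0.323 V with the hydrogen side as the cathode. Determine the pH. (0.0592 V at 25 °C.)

E°_cell = 0.40 V and n = 2.
log Q = n(E° − E)/0.0592 = 2×(0.40 − 0.323)/0.0592 = 2.601.
With Q = [Cd²⁺]·P(H₂) / [H⁺]^2, solving for [H⁺] gives log[H⁺] = -3.213, so pH = 3.21.

pH = 3.21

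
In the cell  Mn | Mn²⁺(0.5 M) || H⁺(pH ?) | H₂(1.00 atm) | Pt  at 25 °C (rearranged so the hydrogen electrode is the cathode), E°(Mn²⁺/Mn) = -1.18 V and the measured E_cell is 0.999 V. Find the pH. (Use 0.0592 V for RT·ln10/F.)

pH = 3.21

E°_cell = 1.18 V and n = 2.
log Q = n(E° − E)/0.0592 = 2×(1.18 − 0.999)/0.0592 = 6.115.
With Q = [Mn²⁺]·P(H₂) / [H⁺]^2, solving for [H⁺] gives log[H⁺] = -3.208, so pH = 3.21.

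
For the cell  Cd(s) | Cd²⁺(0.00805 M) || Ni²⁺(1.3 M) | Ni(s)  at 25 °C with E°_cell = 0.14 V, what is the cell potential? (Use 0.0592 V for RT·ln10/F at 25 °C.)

Balancing electrons gives n = 2; the reaction quotient is Q = [Cd²⁺]/[Ni²⁺] = 0.00619.
At 25 °C, E = E° − (0.0592/n) log Q = 0.14 − (0.0592/2)(-2.208) = 0.140 + 0.065 = 0.205 V.

0.205 V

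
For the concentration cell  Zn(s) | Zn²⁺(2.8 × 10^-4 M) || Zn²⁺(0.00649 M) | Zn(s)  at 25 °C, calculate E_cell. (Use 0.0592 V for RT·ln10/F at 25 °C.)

Both half-cells are Zn²⁺/Zn, so E°_cell = 0. The concentrated side is the cathode; the cell reaction moves Zn²⁺ from high to low concentration with n = 2.
Q = [Zn²⁺]_dilute/[Zn²⁺]_conc = 2.8 × 10^-4/0.00649 = 0.0431.
E = 0 − (0.0592/2) log Q = −(0.0592/2)(-1.365) = 0.0404 V.

0.040 V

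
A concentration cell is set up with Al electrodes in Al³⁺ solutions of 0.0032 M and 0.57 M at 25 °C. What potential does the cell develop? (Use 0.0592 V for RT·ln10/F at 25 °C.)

Both half-cells are Al³⁺/Al, so E°_cell = 0. The concentrated side is the cathode; the cell reaction moves Al³⁺ from high to low concentration with n = 3.
Q = [Al³⁺]_dilute/[Al³⁺]_conc = 0.0032/0.57 = 0.00561.
E = 0 − (0.0592/3) log Q = −(0.0592/3)(-2.251) = 0.0444 V.

0.044 V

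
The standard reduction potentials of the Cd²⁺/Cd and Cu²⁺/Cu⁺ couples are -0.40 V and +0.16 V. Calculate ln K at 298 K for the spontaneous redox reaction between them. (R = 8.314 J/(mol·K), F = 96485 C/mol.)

ln K = 43.6

E°_cell = +0.16 − (-0.40) = 0.56 V, with n = 2 electrons transferred.
At equilibrium E = 0, so the Nernst equation gives ln K = nFE°/RT = (2)(96485)(0.56)/((8.314)(298)) = 43.62.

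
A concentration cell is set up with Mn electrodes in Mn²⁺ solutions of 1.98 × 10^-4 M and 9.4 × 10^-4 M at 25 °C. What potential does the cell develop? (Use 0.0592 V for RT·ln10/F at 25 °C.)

0.020 V

Both half-cells are Mn²⁺/Mn, so E°_cell = 0. The concentrated side is the cathode; the cell reaction moves Mn²⁺ from high to low concentration with n = 2.
Q = [Mn²⁺]_dilute/[Mn²⁺]_conc = 1.98 × 10^-4/9.4 × 10^-4 = 0.211.
E = 0 − (0.0592/2) log Q = −(0.0592/2)(-0.676) = 0.0200 V.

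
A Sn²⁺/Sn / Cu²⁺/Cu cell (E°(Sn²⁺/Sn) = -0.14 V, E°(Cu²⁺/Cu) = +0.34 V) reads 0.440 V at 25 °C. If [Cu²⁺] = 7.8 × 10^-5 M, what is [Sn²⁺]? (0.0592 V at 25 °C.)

0.0018 M

From the Nernst equation, log Q = n(E° − E)/0.0592 = 2(0.48 − 0.440)/0.0592 = 1.351, so Q = 22.5.
With Q = [Sn²⁺]/[Cu²⁺] and the known concentrations, [Sn²⁺] in the numerator gives [Sn²⁺] = 0.0018 M.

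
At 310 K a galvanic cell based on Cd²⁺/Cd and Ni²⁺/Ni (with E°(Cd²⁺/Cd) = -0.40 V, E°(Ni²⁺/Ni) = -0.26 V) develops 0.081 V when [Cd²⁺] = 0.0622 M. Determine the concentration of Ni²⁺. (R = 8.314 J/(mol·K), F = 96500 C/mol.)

From the Nernst equation, ln Q = nF(E° − E)/RT = 2×96500×(0.14 − 0.081)/(8.314×310) = 4.418, so Q = 82.9.
With Q = [Cd²⁺]/[Ni²⁺] and the known concentrations, [Ni²⁺] in the denominator gives [Ni²⁺] = 7.5 × 10^-4 M.

7.5 × 10^-4 M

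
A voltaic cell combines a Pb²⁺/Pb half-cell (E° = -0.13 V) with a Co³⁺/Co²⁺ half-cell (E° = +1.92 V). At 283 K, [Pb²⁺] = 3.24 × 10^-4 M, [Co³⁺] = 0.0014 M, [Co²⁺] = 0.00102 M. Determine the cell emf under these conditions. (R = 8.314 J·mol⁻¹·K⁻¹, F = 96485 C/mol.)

2.16 V

The Co³⁺/Co²⁺ couple has the higher reduction potential and acts as the cathode, so E°_cell = +1.92 − (-0.13) = 2.05 V.
Balancing electrons gives n = 2; the reaction quotient is Q = [Pb²⁺]·[Co²⁺]^2/[Co³⁺]^2 = 1.72 × 10^-4.
E = E° − (RT/nF) ln Q = 2.05 − (8.314×283)/(2×96485) × (-8.668) = 2.050 + 0.106 = 2.156 V.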